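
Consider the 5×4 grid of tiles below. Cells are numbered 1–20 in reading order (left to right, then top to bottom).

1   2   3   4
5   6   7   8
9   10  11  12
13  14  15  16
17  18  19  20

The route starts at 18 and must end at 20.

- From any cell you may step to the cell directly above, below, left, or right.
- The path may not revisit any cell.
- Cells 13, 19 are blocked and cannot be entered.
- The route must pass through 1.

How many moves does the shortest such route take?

Any route passes through 1 somewhere between 18 and 20. Summing Manhattan distances along the two legs (18 → 1 → 20) gives a lower bound of 5 + 7 = 12 moves.
A route of 12 moves achieves this: 18 → 14 → 10 → 6 → 5 → 1 → 2 → 3 → 7 → 11 → 15 → 16 → 20.
Since 12 matches the lower bound, it is optimal.

12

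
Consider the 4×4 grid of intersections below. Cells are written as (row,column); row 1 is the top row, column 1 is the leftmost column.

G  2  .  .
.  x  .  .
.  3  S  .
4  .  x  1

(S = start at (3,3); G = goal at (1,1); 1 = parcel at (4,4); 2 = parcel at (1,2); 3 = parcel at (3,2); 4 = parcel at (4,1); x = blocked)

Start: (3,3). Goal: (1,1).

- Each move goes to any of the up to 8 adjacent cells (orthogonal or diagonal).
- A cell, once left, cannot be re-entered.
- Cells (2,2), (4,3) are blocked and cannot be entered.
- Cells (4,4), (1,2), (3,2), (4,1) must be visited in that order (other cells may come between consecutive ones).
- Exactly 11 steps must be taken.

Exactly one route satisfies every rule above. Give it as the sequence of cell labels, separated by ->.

The waypoints must appear in the order (4,4), (1,2), (3,2), (4,1), with no cell reused.
Route from (3,3): down-right 1 to (4,4), up 2 to (2,4), up-left 1 to (1,3), left 1 to (1,2), down-right 1 to (2,3), down-left 2 to (4,1), up 3 to (1,1) — 11 moves in all.
Check: order respected (1 at step 1, 2 at step 5, 3 at step 7, 4 at step 8); 11 moves as required.

(3,3) -> (4,4) -> (3,4) -> (2,4) -> (1,3) -> (1,2) -> (2,3) -> (3,2) -> (4,1) -> (3,1) -> (2,1) -> (1,1)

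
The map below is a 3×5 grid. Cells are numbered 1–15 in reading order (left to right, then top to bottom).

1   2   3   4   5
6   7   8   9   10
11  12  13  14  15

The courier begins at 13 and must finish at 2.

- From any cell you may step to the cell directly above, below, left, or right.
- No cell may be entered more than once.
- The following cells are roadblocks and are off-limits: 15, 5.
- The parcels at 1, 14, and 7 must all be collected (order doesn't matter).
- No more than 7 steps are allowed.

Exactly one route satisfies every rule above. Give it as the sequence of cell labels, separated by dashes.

Any route must reach 1, 14, and 7 and still end at 2 within 7 moves, so the order of the required stops is forced.
Route from 13: right to 14, up to 9, 3× left (reaching 6), up to 1, right to 2 — 7 moves in all.
Check: all required cells visited; 7 ≤ 7 moves.

13 - 14 - 9 - 8 - 7 - 6 - 1 - 2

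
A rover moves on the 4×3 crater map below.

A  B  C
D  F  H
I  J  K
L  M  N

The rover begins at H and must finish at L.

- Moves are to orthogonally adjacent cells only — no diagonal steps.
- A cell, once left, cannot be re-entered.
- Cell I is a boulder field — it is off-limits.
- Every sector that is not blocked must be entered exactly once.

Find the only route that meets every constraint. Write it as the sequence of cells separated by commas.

Need to visit all 11 open cells exactly once, starting at H and ending at L.
Cell N has only two open neighbours (K and M), so the path must pass straight through it: one of those is the cell it's entered from and the other is where it exits.
Route from H: up 1 to C, left 2 to A, down 1 to D, right 1 to F, down 1 to J, right 1 to K, down 1 to N, left 2 to L — 10 moves in all.
Check: all 11 open cells covered.

H, C, B, A, D, F, J, K, N, M, L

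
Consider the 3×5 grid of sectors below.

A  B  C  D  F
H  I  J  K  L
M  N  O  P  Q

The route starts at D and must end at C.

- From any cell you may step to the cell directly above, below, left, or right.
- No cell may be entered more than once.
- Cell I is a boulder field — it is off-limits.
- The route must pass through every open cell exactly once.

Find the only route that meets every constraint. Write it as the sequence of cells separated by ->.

Need to visit all 14 open cells exactly once, starting at D and ending at C.
Cell N has only two open neighbours (M and O), so the path must pass straight through it: one of those is the cell it's entered from and the other is where it exits.
Route from D: right 1 to F, down 2 to Q, left 1 to P, up 1 to K, left 1 to J, down 1 to O, left 2 to M, up 2 to A, right 2 to C — 13 moves in all.
Check: all 14 open cells covered.

D -> F -> L -> Q -> P -> K -> J -> O -> N -> M -> H -> A -> B -> C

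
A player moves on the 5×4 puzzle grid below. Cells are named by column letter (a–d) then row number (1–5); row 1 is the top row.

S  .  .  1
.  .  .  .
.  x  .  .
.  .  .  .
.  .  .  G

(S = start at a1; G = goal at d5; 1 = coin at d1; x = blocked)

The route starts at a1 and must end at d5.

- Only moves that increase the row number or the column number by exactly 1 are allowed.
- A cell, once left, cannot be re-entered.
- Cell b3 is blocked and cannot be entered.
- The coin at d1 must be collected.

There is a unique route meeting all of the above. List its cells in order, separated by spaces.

a1 b1 c1 d1 d2 d3 d4 d5

Moves only go right or down, so the column and row indices never decrease.
Route from a1: 3× right (reaching d1), 4× down (reaching d5) — 7 moves in all.
Check: all required cells visited.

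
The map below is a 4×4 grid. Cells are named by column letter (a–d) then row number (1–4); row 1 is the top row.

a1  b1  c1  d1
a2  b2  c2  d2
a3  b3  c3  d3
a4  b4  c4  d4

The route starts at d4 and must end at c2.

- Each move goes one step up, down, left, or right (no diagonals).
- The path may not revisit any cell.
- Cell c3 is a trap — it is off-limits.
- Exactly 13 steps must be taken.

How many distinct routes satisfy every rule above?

2

Need simple routes of exactly 13 moves from d4 to c2 (Manhattan distance 3, so 5 moves are spent on a detour and 5 undoing it).
Enumerating: d4 d3 d2 d1 c1 b1 a1 a2 a3 a4 b4 b3 b2 c2 | d4 c4 b4 a4 a3 b3 b2 a2 a1 b1 c1 d1 d2 c2.
That gives 2 routes.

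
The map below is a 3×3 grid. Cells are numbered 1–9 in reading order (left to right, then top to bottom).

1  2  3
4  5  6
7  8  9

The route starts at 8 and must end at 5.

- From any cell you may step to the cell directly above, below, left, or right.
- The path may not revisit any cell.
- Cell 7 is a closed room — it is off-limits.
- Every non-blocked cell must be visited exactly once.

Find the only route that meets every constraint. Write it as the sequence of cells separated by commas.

8, 9, 6, 3, 2, 1, 4, 5

Need to visit all 8 open cells exactly once, starting at 8 and ending at 5.
Route from 8: right to 9, 2× up (reaching 3), 2× left (reaching 1), down to 4, right to 5 — 7 moves in all.
Check: all 8 open cells covered.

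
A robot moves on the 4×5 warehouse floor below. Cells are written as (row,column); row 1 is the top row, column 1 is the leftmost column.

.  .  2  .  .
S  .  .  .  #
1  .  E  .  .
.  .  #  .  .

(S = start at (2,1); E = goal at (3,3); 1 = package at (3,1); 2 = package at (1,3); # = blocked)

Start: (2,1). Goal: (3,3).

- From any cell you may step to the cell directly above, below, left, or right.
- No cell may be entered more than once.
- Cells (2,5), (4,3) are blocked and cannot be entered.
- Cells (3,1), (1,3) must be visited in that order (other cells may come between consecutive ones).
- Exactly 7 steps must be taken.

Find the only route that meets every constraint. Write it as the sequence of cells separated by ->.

(2,1) -> (3,1) -> (3,2) -> (2,2) -> (1,2) -> (1,3) -> (2,3) -> (3,3)

The waypoints must appear in the order (3,1), (1,3), with no cell reused.
Route from (2,1): down 1 to (3,1), right 1 to (3,2), up 2 to (1,2), right 1 to (1,3), down 2 to (3,3) — 7 moves in all.
Check: order respected (1 at step 1, 2 at step 5); 7 moves as required.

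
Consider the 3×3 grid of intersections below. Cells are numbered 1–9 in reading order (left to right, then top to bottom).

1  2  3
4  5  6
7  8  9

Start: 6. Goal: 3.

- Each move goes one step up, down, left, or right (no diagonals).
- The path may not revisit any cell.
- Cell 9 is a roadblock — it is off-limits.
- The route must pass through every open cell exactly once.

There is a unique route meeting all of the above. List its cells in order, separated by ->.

Need to visit all 8 open cells exactly once, starting at 6 and ending at 3.
Cell 1 has only two open neighbours (4 and 2), so the path must pass straight through it: one of those is the cell it's entered from and the other is where it exits.
Route from 6: left 1 to 5, down 1 to 8, left 1 to 7, up 2 to 1, right 2 to 3 — 7 moves in all.
Check: all 8 open cells covered.

6 -> 5 -> 8 -> 7 -> 4 -> 1 -> 2 -> 3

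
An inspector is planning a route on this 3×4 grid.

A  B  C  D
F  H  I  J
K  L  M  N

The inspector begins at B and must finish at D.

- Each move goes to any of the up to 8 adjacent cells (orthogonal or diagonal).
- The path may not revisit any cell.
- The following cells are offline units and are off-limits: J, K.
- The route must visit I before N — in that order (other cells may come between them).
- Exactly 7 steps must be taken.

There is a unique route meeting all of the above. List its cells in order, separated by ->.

B -> I -> N -> M -> L -> H -> C -> D

The waypoints must appear in the order I, N, with no cell reused.
Route from B: 2× down-right (reaching N), 2× left (reaching L), up to H, up-right to C, right to D — 7 moves in all.
Check: order respected (I at step 1, N at step 2); 7 moves as required.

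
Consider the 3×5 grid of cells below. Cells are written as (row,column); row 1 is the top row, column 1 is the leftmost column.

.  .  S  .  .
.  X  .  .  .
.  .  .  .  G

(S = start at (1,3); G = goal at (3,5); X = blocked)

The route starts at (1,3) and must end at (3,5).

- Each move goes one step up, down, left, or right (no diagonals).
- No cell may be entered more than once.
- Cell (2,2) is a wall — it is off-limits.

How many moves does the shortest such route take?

The Manhattan distance from (1,3) to (3,5) is |1−3| + |3−5| = 4, so at least 4 moves are needed.
A route of 4 moves achieves this: (1,3) → (2,3) → (3,3) → (3,4) → (3,5).
Since 4 matches the lower bound, it is optimal.

4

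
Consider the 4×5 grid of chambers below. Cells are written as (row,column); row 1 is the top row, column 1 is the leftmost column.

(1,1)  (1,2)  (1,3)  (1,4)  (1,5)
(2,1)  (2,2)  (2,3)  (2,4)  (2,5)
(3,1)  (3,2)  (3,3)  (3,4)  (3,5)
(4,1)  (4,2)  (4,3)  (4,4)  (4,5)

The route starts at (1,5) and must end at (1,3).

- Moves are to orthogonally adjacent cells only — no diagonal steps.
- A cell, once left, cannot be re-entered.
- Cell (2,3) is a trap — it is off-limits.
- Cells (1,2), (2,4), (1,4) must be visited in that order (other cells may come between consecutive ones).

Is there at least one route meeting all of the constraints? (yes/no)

yes

One route that works: (1,5) → (2,5) → (3,5) → (4,5) → (4,4) → (4,3) → (4,2) → (4,1) → (3,1) → (2,1) → (1,1) → (1,2) → (2,2) → (3,2) → (3,3) → (3,4) → (2,4) → (1,4) → (1,3).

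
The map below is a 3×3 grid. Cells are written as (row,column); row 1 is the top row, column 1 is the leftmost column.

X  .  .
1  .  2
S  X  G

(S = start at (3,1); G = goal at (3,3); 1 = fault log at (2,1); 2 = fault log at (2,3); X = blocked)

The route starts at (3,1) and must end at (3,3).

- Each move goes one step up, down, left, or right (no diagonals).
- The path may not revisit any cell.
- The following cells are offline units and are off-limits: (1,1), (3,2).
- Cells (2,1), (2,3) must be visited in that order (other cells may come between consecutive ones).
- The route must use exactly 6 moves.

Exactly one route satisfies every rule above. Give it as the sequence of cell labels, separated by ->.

The waypoints must appear in the order (2,1), (2,3), with no cell reused.
Route from (3,1): up 1 to (2,1), right 1 to (2,2), up 1 to (1,2), right 1 to (1,3), down 2 to (3,3) — 6 moves in all.
Check: order respected (1 at step 1, 2 at step 5); 6 moves as required.

(3,1) -> (2,1) -> (2,2) -> (1,2) -> (1,3) -> (2,3) -> (3,3)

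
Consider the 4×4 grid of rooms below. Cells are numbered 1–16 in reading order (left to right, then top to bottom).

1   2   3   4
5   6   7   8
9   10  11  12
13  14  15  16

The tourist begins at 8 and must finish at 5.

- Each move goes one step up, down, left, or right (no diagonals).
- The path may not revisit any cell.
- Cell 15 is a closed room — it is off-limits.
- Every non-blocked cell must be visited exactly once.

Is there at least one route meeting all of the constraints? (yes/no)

no

Cell 16 has only one open neighbour but is neither the start nor the goal, so a Hamiltonian route would have to both enter and leave it through the same neighbour — impossible without revisiting.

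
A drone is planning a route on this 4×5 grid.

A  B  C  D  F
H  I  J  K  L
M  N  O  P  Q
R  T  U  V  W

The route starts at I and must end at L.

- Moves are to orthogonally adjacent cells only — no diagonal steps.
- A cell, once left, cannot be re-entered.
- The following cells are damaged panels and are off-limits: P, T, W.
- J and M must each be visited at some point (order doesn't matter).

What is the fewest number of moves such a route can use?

Any route passes through J and M in some order between I and L. Summing Manhattan distances along each leg and taking the cheapest ordering (I → M → J → L) gives a lower bound of 2 + 3 + 2 = 7 moves.
A route of 7 moves achieves this: I → H → M → N → O → J → K → L.
Since 7 matches the lower bound, it is optimal.

7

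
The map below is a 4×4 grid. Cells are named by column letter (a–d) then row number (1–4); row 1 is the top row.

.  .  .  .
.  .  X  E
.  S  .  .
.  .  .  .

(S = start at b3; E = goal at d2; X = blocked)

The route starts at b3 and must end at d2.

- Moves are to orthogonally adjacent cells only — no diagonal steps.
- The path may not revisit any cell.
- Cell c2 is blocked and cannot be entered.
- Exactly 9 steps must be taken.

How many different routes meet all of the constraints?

Need simple routes of exactly 9 moves from b3 to d2 (Manhattan distance 3, so 3 moves are spent on a detour and 3 undoing it).
Enumerating: b3 b2 a2 a3 a4 b4 c4 c3 d3 d2 | b3 b2 a2 a3 a4 b4 c4 d4 d3 d2 | b3 b4 a4 a3 a2 a1 b1 c1 d1 d2 | b3 b4 a4 a3 a2 b2 b1 c1 d1 d2.
That gives 4 routes.

4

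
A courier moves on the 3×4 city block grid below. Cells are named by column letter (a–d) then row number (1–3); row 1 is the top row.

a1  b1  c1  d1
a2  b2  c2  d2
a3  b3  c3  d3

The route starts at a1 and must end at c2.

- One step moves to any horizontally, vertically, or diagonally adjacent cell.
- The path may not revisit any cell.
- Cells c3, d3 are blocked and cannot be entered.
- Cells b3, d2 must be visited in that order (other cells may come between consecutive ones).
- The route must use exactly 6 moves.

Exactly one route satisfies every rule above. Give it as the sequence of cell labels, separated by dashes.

a1 - a2 - b3 - b2 - c1 - d2 - c2

The waypoints must appear in the order b3, d2, with no cell reused.
Route from a1: down to a2, down-right to b3, up to b2, up-right to c1, down-right to d2, left to c2 — 6 moves in all.
Check: order respected (b3 at step 2, d2 at step 5); 6 moves as required.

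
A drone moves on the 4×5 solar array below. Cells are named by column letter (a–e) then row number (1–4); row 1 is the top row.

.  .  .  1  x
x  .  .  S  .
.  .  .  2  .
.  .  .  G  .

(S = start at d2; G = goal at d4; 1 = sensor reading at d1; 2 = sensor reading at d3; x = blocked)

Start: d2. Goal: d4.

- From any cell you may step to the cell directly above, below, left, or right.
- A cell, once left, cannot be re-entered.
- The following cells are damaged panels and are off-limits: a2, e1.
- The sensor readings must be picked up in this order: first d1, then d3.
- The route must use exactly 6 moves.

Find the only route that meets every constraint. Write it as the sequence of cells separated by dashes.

d2 - d1 - c1 - c2 - c3 - d3 - d4

The waypoints must appear in the order d1, d3, with no cell reused.
Route from d2: up to d1, left to c1, 2× down (reaching c3), right to d3, down to d4 — 6 moves in all.
Check: order respected (1 at step 1, 2 at step 5); 6 moves as required.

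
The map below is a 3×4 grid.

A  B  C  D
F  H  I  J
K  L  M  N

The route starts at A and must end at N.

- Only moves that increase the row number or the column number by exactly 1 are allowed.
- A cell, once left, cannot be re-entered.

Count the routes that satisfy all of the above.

A right/down-only route from A to N makes exactly 2 down-moves and 3 right-moves in some order.
With no other constraints that would be C(5,2) = 10 routes.
That gives 10 routes.

10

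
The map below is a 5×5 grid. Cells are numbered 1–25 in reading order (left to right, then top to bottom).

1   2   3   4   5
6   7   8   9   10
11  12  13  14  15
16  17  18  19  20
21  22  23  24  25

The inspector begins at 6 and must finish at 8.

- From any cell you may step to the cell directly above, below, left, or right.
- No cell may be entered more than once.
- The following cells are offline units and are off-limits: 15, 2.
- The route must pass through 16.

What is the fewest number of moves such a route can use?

6

Any route passes through 16 somewhere between 6 and 8. Summing Manhattan distances along the two legs (6 → 16 → 8) gives a lower bound of 2 + 4 = 6 moves.
A route of 6 moves achieves this: 6 → 11 → 16 → 17 → 12 → 7 → 8.
Since 6 matches the lower bound, it is optimal.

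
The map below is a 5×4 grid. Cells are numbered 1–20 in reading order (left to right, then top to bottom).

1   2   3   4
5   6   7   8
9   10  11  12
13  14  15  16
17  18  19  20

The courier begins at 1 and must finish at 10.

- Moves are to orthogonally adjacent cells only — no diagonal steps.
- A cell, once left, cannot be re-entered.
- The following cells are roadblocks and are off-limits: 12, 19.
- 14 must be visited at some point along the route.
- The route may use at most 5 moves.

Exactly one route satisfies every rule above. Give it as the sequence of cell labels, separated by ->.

1 -> 5 -> 9 -> 13 -> 14 -> 10

The 5-move cap with required stops at 14 leaves no slack for detours.
Route from 1: down 3 to 13, right 1 to 14, up 1 to 10 — 5 moves in all.
Check: all required cells visited; 5 ≤ 5 moves.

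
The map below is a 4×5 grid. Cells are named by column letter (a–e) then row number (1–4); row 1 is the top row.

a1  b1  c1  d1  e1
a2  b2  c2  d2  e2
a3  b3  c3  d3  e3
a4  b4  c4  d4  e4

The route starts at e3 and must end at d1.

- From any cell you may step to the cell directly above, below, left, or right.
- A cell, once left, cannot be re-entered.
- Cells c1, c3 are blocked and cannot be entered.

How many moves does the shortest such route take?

3

The Manhattan distance from e3 to d1 is |3−1| + |5−4| = 3, so at least 3 moves are needed.
A route of 3 moves achieves this: e3 → e2 → e1 → d1.
Since 3 matches the lower bound, it is optimal.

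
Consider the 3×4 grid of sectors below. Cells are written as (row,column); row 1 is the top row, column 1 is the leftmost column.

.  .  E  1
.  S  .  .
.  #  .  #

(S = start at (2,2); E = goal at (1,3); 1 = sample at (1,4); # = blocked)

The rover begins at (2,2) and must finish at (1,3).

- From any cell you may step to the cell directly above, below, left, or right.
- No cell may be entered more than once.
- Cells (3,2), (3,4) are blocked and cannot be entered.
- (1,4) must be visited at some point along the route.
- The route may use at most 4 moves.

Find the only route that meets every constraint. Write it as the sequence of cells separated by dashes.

The budget equals the shortest possible length, so every move has to be on a shortest route through the required cells.
Route from (2,2): 2× right (reaching (2,4)), up to (1,4), left to (1,3) — 4 moves in all.
Check: all required cells visited; 4 ≤ 4 moves.

(2,2) - (2,3) - (2,4) - (1,4) - (1,3)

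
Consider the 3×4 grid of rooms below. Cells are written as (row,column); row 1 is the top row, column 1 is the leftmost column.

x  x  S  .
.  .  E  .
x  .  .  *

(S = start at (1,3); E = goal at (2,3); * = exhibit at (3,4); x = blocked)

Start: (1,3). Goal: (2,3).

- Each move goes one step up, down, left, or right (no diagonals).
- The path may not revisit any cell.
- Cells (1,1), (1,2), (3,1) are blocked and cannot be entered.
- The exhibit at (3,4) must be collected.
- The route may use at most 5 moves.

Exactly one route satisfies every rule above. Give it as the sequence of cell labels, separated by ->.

(1,3) -> (1,4) -> (2,4) -> (3,4) -> (3,3) -> (2,3)

The budget equals the shortest possible length, so every move has to be on a shortest route through the required cells.
Route from (1,3): right to (1,4), 2× down (reaching (3,4)), left to (3,3), up to (2,3) — 5 moves in all.
Check: all required cells visited; 5 ≤ 5 moves.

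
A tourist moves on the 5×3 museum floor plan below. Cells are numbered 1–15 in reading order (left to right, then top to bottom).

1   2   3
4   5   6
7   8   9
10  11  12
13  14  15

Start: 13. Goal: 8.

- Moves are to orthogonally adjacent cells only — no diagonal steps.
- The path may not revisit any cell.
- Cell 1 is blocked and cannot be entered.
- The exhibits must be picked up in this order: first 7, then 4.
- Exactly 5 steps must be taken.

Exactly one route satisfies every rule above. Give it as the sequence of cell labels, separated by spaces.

13 10 7 4 5 8

The waypoints must appear in the order 7, 4, with no cell reused.
Route from 13: up 3 to 4, right 1 to 5, down 1 to 8 — 5 moves in all.
Check: order respected (7 at step 2, 4 at step 3); 5 moves as required.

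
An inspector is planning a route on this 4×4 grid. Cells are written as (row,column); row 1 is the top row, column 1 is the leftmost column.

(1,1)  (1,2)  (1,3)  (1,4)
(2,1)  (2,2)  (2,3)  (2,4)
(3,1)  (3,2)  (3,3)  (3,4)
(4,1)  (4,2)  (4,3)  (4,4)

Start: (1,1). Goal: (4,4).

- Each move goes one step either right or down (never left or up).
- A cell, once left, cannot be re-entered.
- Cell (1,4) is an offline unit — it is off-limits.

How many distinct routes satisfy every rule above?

19

A right/down-only route from (1,1) to (4,4) makes exactly 3 down-moves and 3 right-moves in some order.
With no other constraints that would be C(6,3) = 20 routes.
Subtract routes through each blocked cell (inclusion–exclusion for overlaps): − through (1,4): 1 → 19.
That gives 19 routes.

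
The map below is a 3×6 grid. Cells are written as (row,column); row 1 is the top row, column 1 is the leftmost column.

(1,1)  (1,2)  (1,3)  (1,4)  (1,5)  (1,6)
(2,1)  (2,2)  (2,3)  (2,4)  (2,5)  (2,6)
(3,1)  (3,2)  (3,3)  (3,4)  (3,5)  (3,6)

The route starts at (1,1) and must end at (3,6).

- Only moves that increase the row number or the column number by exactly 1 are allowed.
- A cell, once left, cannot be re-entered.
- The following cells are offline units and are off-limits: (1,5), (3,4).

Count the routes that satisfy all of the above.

8

A right/down-only route from (1,1) to (3,6) makes exactly 2 down-moves and 5 right-moves in some order.
With no other constraints that would be C(7,2) = 21 routes.
Subtract routes through each blocked cell (inclusion–exclusion for overlaps): − through (1,5): 3 − through (3,4): 10 → 8.
That gives 8 routes.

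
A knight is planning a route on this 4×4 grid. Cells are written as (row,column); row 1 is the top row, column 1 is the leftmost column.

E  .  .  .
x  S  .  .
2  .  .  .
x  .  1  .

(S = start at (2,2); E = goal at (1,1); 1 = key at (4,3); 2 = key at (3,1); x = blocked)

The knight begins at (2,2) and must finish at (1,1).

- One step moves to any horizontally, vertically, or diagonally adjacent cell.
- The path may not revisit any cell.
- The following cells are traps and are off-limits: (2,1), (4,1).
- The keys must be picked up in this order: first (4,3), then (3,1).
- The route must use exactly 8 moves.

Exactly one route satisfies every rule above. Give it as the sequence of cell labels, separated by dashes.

The waypoints must appear in the order (4,3), (3,1), with no cell reused.
Route from (2,2): down-right 1 to (3,3), down 1 to (4,3), left 1 to (4,2), up-left 1 to (3,1), right 1 to (3,2), up-right 1 to (2,3), up-left 1 to (1,2), left 1 to (1,1) — 8 moves in all.
Check: order respected (1 at step 2, 2 at step 4); 8 moves as required.

(2,2) - (3,3) - (4,3) - (4,2) - (3,1) - (3,2) - (2,3) - (1,2) - (1,1)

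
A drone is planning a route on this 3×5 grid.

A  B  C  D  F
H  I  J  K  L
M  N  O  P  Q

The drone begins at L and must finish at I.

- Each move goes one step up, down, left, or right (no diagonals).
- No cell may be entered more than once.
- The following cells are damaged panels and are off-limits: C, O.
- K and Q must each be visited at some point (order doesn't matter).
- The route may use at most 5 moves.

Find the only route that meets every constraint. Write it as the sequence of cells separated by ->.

The budget equals the shortest possible length, so every move has to be on a shortest route through the required cells.
Route from L: down to Q, left to P, up to K, 2× left (reaching I) — 5 moves in all.
Check: all required cells visited; 5 ≤ 5 moves.

L -> Q -> P -> K -> J -> I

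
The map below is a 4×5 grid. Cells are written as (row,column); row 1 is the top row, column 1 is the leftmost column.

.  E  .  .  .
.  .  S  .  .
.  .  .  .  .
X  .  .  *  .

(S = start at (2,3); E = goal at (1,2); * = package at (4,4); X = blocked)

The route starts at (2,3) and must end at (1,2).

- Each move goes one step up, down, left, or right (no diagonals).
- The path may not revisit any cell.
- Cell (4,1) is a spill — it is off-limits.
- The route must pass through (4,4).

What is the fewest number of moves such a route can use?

Any route passes through (4,4) somewhere between (2,3) and (1,2). Summing Manhattan distances along the two legs ((2,3) → (4,4) → (1,2)) gives a lower bound of 3 + 5 = 8 moves.
A route of 8 moves achieves this: (2,3) → (3,3) → (4,3) → (4,4) → (3,4) → (2,4) → (1,4) → (1,3) → (1,2).
Since 8 matches the lower bound, it is optimal.

8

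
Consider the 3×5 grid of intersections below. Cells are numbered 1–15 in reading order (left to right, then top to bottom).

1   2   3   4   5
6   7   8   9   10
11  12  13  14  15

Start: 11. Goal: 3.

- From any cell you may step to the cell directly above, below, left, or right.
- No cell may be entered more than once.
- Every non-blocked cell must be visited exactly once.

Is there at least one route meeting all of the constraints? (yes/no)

yes

One route that works: 11 → 6 → 1 → 2 → 7 → 12 → 13 → 8 → 9 → 14 → 15 → 10 → 5 → 4 → 3.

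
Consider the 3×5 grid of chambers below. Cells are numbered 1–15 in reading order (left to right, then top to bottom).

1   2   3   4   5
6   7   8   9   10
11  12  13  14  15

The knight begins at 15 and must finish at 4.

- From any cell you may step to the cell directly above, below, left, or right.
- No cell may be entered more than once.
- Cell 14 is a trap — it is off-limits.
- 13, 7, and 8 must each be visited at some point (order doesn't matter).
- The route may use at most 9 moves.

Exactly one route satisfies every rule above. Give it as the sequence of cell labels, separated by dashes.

15 - 10 - 9 - 8 - 13 - 12 - 7 - 2 - 3 - 4

The 9-move cap with required stops at 13, 7, 8 leaves no slack for detours.
Route from 15: up 1 to 10, left 2 to 8, down 1 to 13, left 1 to 12, up 2 to 2, right 2 to 4 — 9 moves in all.
Check: all required cells visited; 9 ≤ 9 moves.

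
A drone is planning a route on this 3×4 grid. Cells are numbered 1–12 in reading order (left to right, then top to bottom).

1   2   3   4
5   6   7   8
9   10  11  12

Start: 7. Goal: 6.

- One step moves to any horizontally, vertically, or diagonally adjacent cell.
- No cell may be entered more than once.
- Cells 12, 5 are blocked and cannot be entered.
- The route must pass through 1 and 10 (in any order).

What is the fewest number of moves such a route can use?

Any route passes through 1 and 10 in some order between 7 and 6. Summing Chebyshev distances along each leg and taking the cheapest ordering (7 → 10 → 1 → 6) gives a lower bound of 1 + 2 + 1 = 4 moves.
The shortest route satisfying every rule uses 7 moves: 7 → 10 → 11 → 8 → 3 → 2 → 1 → 6.
The bound of 4 isn't tight here; checking systematically, no route of length 4 through 6 satisfies every constraint, so 7 is the minimum.

7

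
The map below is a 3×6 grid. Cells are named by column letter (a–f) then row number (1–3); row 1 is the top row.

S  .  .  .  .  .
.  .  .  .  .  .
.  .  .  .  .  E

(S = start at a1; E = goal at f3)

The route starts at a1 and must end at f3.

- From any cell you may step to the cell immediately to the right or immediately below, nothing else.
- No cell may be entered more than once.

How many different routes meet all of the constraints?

21

A right/down-only route from a1 to f3 makes exactly 2 down-moves and 5 right-moves in some order.
With no other constraints that would be C(7,2) = 21 routes.
That gives 21 routes.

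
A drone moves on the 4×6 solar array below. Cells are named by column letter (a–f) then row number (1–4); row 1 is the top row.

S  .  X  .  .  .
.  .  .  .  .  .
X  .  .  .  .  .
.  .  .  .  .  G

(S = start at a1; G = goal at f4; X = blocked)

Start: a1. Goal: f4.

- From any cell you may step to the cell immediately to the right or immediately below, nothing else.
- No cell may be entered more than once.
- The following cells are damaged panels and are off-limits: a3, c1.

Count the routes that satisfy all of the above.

30

A right/down-only route from a1 to f4 makes exactly 3 down-moves and 5 right-moves in some order.
With no other constraints that would be C(8,3) = 56 routes.
Subtract routes through each blocked cell (inclusion–exclusion for overlaps): − through c1: 20 − through a3: 6 → 30.
That gives 30 routes.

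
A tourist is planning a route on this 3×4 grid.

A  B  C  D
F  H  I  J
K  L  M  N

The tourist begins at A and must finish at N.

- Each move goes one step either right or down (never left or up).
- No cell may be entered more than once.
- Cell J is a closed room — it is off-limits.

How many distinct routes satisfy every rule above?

A right/down-only route from A to N makes exactly 2 down-moves and 3 right-moves in some order.
With no other constraints that would be C(5,2) = 10 routes.
Subtract routes through each blocked cell (inclusion–exclusion for overlaps): − through J: 4 → 6.
That gives 6 routes.

6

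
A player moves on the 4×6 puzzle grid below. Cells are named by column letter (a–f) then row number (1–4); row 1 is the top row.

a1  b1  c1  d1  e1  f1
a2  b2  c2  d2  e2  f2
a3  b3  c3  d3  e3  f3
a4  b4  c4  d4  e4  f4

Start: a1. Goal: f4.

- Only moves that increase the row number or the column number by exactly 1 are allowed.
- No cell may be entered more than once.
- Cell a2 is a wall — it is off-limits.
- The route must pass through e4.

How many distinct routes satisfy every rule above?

A right/down-only route from a1 to f4 makes exactly 3 down-moves and 5 right-moves in some order.
With no other constraints that would be C(8,3) = 56 routes.
Split at e4 and multiply the segment counts (each segment already excludes blocked cells): a1→e4: 20; e4→f4: 1; product = 20.
That gives 20 routes.

20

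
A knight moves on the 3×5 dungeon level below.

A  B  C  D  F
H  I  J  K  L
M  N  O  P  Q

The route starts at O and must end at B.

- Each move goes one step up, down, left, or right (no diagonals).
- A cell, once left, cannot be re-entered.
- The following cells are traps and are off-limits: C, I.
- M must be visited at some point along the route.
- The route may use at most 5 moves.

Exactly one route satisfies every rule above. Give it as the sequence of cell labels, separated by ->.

O -> N -> M -> H -> A -> B

The 5-move cap with required stops at M leaves no slack for detours.
Route from O: 2× left (reaching M), 2× up (reaching A), right to B — 5 moves in all.
Check: all required cells visited; 5 ≤ 5 moves.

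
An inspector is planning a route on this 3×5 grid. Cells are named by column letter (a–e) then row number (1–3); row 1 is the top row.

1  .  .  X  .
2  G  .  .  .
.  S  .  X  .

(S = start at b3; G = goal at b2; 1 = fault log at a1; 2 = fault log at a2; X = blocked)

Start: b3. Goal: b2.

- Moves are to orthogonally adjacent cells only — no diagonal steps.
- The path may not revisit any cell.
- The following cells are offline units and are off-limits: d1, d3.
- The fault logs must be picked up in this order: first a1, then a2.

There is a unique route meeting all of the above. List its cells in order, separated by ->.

The waypoints must appear in the order a1, a2, with no cell reused.
Route from b3: right 1 to c3, up 2 to c1, left 2 to a1, down 1 to a2, right 1 to b2 — 7 moves in all.
Check: order respected (1 at step 5, 2 at step 6).

b3 -> c3 -> c2 -> c1 -> b1 -> a1 -> a2 -> b2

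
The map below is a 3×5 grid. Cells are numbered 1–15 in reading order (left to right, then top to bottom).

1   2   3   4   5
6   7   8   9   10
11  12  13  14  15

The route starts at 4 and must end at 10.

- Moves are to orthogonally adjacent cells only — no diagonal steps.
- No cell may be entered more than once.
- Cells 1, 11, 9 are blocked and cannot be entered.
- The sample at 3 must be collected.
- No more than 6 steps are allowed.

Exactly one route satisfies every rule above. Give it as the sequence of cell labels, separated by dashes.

The 6-move cap with required stops at 3 leaves no slack for detours.
Route from 4: left to 3, 2× down (reaching 13), 2× right (reaching 15), up to 10 — 6 moves in all.
Check: all required cells visited; 6 ≤ 6 moves.

4 - 3 - 8 - 13 - 14 - 15 - 10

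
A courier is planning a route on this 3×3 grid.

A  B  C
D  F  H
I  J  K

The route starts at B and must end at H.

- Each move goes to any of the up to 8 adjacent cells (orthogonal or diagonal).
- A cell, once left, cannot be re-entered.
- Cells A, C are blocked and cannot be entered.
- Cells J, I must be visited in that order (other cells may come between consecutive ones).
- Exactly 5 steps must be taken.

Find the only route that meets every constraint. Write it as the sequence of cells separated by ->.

The waypoints must appear in the order J, I, with no cell reused.
Route from B: down-left to D, down-right to J, left to I, up-right to F, right to H — 5 moves in all.
Check: order respected (J at step 2, I at step 3); 5 moves as required.

B -> D -> J -> I -> F -> H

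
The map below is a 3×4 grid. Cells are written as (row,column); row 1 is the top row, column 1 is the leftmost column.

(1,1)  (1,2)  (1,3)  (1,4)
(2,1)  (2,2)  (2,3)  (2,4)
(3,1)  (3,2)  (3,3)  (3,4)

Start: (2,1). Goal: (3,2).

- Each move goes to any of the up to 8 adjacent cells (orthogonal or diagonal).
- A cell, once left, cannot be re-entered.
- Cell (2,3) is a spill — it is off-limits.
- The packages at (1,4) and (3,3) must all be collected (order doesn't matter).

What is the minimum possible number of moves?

6

Any route passes through (1,4) and (3,3) in some order between (2,1) and (3,2). Summing Chebyshev distances along each leg and taking the cheapest ordering ((2,1) → (3,3) → (1,4) → (3,2)) gives a lower bound of 2 + 2 + 2 = 6 moves.
A route of 6 moves achieves this: (2,1) → (1,2) → (1,3) → (1,4) → (2,4) → (3,3) → (3,2).
Since 6 matches the lower bound, it is optimal.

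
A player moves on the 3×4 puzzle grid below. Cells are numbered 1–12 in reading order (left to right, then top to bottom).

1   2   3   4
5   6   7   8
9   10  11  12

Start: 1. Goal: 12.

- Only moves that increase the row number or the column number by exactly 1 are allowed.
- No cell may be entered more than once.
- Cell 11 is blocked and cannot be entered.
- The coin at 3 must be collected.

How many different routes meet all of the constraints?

A right/down-only route from 1 to 12 makes exactly 2 down-moves and 3 right-moves in some order.
With no other constraints that would be C(5,2) = 10 routes.
Split at 3 and multiply the segment counts (each segment already excludes blocked cells): 1→3: 1; 3→12: 2; product = 2.
That gives 2 routes.

2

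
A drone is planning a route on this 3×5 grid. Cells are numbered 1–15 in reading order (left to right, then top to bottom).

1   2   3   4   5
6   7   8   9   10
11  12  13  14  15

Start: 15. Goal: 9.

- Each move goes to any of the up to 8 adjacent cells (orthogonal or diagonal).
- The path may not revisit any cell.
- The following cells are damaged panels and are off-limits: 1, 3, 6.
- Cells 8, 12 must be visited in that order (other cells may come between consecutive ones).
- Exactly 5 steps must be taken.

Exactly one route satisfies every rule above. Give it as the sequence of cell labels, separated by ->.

15 -> 14 -> 8 -> 12 -> 13 -> 9

The waypoints must appear in the order 8, 12, with no cell reused.
Route from 15: left 1 to 14, up-left 1 to 8, down-left 1 to 12, right 1 to 13, up-right 1 to 9 — 5 moves in all.
Check: order respected (8 at step 2, 12 at step 3); 5 moves as required.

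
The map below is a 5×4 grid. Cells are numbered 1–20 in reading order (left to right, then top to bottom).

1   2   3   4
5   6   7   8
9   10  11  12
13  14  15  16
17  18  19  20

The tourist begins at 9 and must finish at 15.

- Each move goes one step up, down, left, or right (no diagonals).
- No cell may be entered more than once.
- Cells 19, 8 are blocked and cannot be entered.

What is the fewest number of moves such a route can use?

3

The Manhattan distance from 9 to 15 is |3−4| + |1−3| = 3, so at least 3 moves are needed.
A route of 3 moves achieves this: 9 → 13 → 14 → 15.
Since 3 matches the lower bound, it is optimal.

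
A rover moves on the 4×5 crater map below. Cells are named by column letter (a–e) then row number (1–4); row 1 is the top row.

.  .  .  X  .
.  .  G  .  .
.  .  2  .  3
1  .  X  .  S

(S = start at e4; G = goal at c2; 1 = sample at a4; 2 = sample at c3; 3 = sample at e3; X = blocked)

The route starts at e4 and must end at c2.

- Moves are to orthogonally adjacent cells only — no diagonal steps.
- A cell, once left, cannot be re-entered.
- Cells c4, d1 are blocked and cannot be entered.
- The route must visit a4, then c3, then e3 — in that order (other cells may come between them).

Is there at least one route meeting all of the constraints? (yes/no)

no

Ignoring the required order, 8 revisit-free routes from e4 to c2 pass through all of a4, c3, and e3; the waypoint orders that occur are e3 → c3 → a4 (8) — never a4 → c3 → e3.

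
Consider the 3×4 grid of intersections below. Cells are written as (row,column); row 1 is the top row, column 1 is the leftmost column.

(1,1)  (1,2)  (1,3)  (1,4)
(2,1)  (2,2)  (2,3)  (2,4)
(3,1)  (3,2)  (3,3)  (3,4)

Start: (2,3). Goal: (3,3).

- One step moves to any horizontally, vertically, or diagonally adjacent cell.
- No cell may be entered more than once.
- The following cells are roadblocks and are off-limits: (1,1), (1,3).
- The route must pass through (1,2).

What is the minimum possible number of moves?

3

Any route passes through (1,2) somewhere between (2,3) and (3,3). Summing Chebyshev distances along the two legs ((2,3) → (1,2) → (3,3)) gives a lower bound of 1 + 2 = 3 moves.
A route of 3 moves achieves this: (2,3) → (1,2) → (2,2) → (3,3).
Since 3 matches the lower bound, it is optimal.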